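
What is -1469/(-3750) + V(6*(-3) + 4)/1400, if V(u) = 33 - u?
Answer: 44657/105000 ≈ 0.42530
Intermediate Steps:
-1469/(-3750) + V(6*(-3) + 4)/1400 = -1469/(-3750) + (33 - (6*(-3) + 4))/1400 = -1469*(-1/3750) + (33 - (-18 + 4))*(1/1400) = 1469/3750 + (33 - 1*(-14))*(1/1400) = 1469/3750 + (33 + 14)*(1/1400) = 1469/3750 + 47*(1/1400) = 1469/3750 + 47/1400 = 44657/105000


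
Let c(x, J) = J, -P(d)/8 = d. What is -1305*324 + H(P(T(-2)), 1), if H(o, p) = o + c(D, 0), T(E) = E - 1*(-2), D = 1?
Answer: -422820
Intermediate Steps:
T(E) = 2 + E (T(E) = E + 2 = 2 + E)
P(d) = -8*d
H(o, p) = o (H(o, p) = o + 0 = o)
-1305*324 + H(P(T(-2)), 1) = -1305*324 - 8*(2 - 2) = -422820 - 8*0 = -422820 + 0 = -422820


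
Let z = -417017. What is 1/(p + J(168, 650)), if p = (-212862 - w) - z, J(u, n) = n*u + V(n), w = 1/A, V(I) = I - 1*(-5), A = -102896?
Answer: 102896/32310372961 ≈ 3.1846e-6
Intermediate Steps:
V(I) = 5 + I (V(I) = I + 5 = 5 + I)
w = -1/102896 (w = 1/(-102896) = -1/102896 ≈ -9.7186e-6)
J(u, n) = 5 + n + n*u (J(u, n) = n*u + (5 + n) = 5 + n + n*u)
p = 21006732881/102896 (p = (-212862 - 1*(-1/102896)) - 1*(-417017) = (-212862 + 1/102896) + 417017 = -21902648351/102896 + 417017 = 21006732881/102896 ≈ 2.0416e+5)
1/(p + J(168, 650)) = 1/(21006732881/102896 + (5 + 650 + 650*168)) = 1/(21006732881/102896 + (5 + 650 + 109200)) = 1/(21006732881/102896 + 109855) = 1/(32310372961/102896) = 102896/32310372961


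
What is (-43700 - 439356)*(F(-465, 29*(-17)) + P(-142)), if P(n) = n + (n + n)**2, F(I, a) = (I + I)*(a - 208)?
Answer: -353811468864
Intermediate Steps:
F(I, a) = 2*I*(-208 + a) (F(I, a) = (2*I)*(-208 + a) = 2*I*(-208 + a))
P(n) = n + 4*n**2 (P(n) = n + (2*n)**2 = n + 4*n**2)
(-43700 - 439356)*(F(-465, 29*(-17)) + P(-142)) = (-43700 - 439356)*(2*(-465)*(-208 + 29*(-17)) - 142*(1 + 4*(-142))) = -483056*(2*(-465)*(-208 - 493) - 142*(1 - 568)) = -483056*(2*(-465)*(-701) - 142*(-567)) = -483056*(651930 + 80514) = -483056*732444 = -353811468864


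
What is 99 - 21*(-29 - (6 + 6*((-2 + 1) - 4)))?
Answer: 204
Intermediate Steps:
99 - 21*(-29 - (6 + 6*((-2 + 1) - 4))) = 99 - 21*(-29 - (6 + 6*(-1 - 4))) = 99 - 21*(-29 - (6 + 6*(-5))) = 99 - 21*(-29 - (6 - 30)) = 99 - 21*(-29 - 1*(-24)) = 99 - 21*(-29 + 24) = 99 - 21*(-5) = 99 + 105 = 204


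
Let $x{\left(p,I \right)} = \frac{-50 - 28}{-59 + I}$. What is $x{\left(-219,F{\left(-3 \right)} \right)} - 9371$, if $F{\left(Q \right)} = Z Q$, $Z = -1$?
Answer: $- \frac{262349}{28} \approx -9369.6$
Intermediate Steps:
$F{\left(Q \right)} = - Q$
$x{\left(p,I \right)} = - \frac{78}{-59 + I}$
$x{\left(-219,F{\left(-3 \right)} \right)} - 9371 = - \frac{78}{-59 - -3} - 9371 = - \frac{78}{-59 + 3} - 9371 = - \frac{78}{-56} - 9371 = \left(-78\right) \left(- \frac{1}{56}\right) - 9371 = \frac{39}{28} - 9371 = - \frac{262349}{28}$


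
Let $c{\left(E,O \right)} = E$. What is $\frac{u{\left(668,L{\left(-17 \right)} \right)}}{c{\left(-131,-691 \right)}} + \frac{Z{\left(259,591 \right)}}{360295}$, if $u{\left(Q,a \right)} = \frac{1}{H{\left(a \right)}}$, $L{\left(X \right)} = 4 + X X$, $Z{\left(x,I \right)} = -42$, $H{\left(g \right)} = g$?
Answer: $- \frac{1972381}{13829202985} \approx -0.00014262$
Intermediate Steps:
$L{\left(X \right)} = 4 + X^{2}$
$u{\left(Q,a \right)} = \frac{1}{a}$
$\frac{u{\left(668,L{\left(-17 \right)} \right)}}{c{\left(-131,-691 \right)}} + \frac{Z{\left(259,591 \right)}}{360295} = \frac{1}{\left(4 + \left(-17\right)^{2}\right) \left(-131\right)} - \frac{42}{360295} = \frac{1}{4 + 289} \left(- \frac{1}{131}\right) - \frac{42}{360295} = \frac{1}{293} \left(- \frac{1}{131}\right) - \frac{42}{360295} = - \frac{1}{38383} - \frac{42}{360295} = - \frac{1972381}{13829202985}$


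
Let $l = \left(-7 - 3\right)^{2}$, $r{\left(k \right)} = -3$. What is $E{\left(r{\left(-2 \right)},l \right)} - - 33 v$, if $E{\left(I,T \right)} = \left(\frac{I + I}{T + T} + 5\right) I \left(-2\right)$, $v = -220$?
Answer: $- \frac{361509}{50} \approx -7230.2$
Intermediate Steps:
$l = 100$ ($l = \left(-10\right)^{2} = 100$)
$E{\left(I,T \right)} = - 2 I \left(5 + \frac{I}{T}\right)$ ($E{\left(I,T \right)} = \left(\frac{2 I}{2 T} + 5\right) \left(- 2 I\right) = \left(2 I \frac{1}{2 T} + 5\right) \left(- 2 I\right) = \left(\frac{I}{T} + 5\right) \left(- 2 I\right) = \left(5 + \frac{I}{T}\right) \left(- 2 I\right) = - 2 I \left(5 + \frac{I}{T}\right)$)
$E{\left(r{\left(-2 \right)},l \right)} - - 33 v = \left(-2\right) \left(-3\right) \frac{1}{100} \left(-3 + 5 \cdot 100\right) - \left(-33\right) \left(-220\right) = \left(-2\right) \left(-3\right) \frac{1}{100} \left(-3 + 500\right) - 7260 = \left(-2\right) \left(-3\right) \frac{1}{100} \cdot 497 - 7260 = \frac{1491}{50} - 7260 = - \frac{361509}{50}$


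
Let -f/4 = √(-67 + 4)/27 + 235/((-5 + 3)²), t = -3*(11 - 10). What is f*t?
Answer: 705 + 4*I*√7/3 ≈ 705.0 + 3.5277*I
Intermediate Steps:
t = -3 (t = -3*1 = -3)
f = -235 - 4*I*√7/9 (f = -4*(√(-67 + 4)/27 + 235/((-5 + 3)²)) = -4*(√(-63)*(1/27) + 235/((-2)²)) = -4*((3*I*√7)*(1/27) + 235/4) = -4*(I*√7/9 + 235*(¼)) = -4*(I*√7/9 + 235/4) = -4*(235/4 + I*√7/9) = -235 - 4*I*√7/9 ≈ -235.0 - 1.1759*I)
f*t = (-235 - 4*I*√7/9)*(-3) = 705 + 4*I*√7/3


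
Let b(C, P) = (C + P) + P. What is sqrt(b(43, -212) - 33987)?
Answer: 8*I*sqrt(537) ≈ 185.39*I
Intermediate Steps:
b(C, P) = C + 2*P
sqrt(b(43, -212) - 33987) = sqrt((43 + 2*(-212)) - 33987) = sqrt((43 - 424) - 33987) = sqrt(-381 - 33987) = sqrt(-34368) = 8*I*sqrt(537)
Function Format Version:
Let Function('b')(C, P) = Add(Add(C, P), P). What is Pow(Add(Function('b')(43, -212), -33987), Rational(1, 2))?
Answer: Mul(8, I, Pow(537, Rational(1, 2))) ≈ Mul(185.39, I)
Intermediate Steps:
Function('b')(C, P) = Add(C, Mul(2, P))
Pow(Add(Function('b')(43, -212), -33987), Rational(1, 2)) = Pow(Add(Add(43, Mul(2, -212)), -33987), Rational(1, 2)) = Pow(Add(Add(43, -424), -33987), Rational(1, 2)) = Pow(Add(-381, -33987), Rational(1, 2)) = Pow(-34368, Rational(1, 2)) = Mul(8, I, Pow(537, Rational(1, 2)))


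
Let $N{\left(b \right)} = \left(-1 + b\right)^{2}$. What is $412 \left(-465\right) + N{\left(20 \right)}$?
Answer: $-191219$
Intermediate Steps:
$412 \left(-465\right) + N{\left(20 \right)} = 412 \left(-465\right) + \left(-1 + 20\right)^{2} = -191580 + 19^{2} = -191580 + 361 = -191219$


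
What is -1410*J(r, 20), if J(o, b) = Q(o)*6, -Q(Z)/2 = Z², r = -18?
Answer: 5482080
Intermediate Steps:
Q(Z) = -2*Z²
J(o, b) = -12*o² (J(o, b) = -2*o²*6 = -12*o²)
-1410*J(r, 20) = -(-16920)*(-18)² = -(-16920)*324 = -1410*(-3888) = 5482080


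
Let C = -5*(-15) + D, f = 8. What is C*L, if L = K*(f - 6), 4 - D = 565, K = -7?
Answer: 6804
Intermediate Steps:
D = -561 (D = 4 - 1*565 = 4 - 565 = -561)
C = -486 (C = -5*(-15) - 561 = 75 - 561 = -486)
L = -14 (L = -7*(8 - 6) = -7*2 = -14)
C*L = -486*(-14) = 6804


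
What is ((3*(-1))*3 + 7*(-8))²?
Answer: 4225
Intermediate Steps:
((3*(-1))*3 + 7*(-8))² = (-3*3 - 56)² = (-9 - 56)² = (-65)² = 4225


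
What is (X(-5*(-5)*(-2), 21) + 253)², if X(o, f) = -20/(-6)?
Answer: 591361/9 ≈ 65707.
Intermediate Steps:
X(o, f) = 10/3 (X(o, f) = -20*(-⅙) = 10/3)
(X(-5*(-5)*(-2), 21) + 253)² = (10/3 + 253)² = (769/3)² = 591361/9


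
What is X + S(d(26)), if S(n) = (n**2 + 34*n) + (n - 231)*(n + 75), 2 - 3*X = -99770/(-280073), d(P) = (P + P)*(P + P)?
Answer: 11994982868537/840219 ≈ 1.4276e+7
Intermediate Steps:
d(P) = 4*P**2 (d(P) = (2*P)*(2*P) = 4*P**2)
X = 460376/840219 (X = 2/3 - (-99770)/(3*(-280073)) = 2/3 - (-99770)*(-1)/(3*280073) = 2/3 - 1/3*99770/280073 = 2/3 - 99770/840219 = 460376/840219 ≈ 0.54792)
S(n) = n**2 + 34*n + (-231 + n)*(75 + n) (S(n) = (n**2 + 34*n) + (-231 + n)*(75 + n) = n**2 + 34*n + (-231 + n)*(75 + n))
X + S(d(26)) = 460376/840219 + (-17325 - 488*26**2 + 2*(4*26**2)**2) = 460376/840219 + (-17325 - 488*676 + 2*(4*676)**2) = 460376/840219 + (-17325 - 122*2704 + 2*2704**2) = 460376/840219 + (-17325 - 329888 + 2*7311616) = 460376/840219 + (-17325 - 329888 + 14623232) = 460376/840219 + 14276019 = 11994982868537/840219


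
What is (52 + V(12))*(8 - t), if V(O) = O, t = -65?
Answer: 4672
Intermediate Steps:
(52 + V(12))*(8 - t) = (52 + 12)*(8 - 1*(-65)) = 64*(8 + 65) = 64*73 = 4672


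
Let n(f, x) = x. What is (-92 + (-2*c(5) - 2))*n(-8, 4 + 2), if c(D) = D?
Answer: -624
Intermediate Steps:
(-92 + (-2*c(5) - 2))*n(-8, 4 + 2) = (-92 + (-2*5 - 2))*(4 + 2) = (-92 + (-10 - 2))*6 = (-92 - 12)*6 = -104*6 = -624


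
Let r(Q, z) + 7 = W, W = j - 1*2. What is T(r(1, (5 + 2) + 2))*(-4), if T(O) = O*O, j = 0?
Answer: -324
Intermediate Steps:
W = -2 (W = 0 - 1*2 = 0 - 2 = -2)
r(Q, z) = -9 (r(Q, z) = -7 - 2 = -9)
T(O) = O**2
T(r(1, (5 + 2) + 2))*(-4) = (-9)**2*(-4) = 81*(-4) = -324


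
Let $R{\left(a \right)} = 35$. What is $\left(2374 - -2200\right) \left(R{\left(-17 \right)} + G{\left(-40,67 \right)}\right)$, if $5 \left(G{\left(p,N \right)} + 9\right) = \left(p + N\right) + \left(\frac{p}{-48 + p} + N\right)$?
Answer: $\frac{11293206}{55} \approx 2.0533 \cdot 10^{5}$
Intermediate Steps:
$G{\left(p,N \right)} = -9 + \frac{p}{5} + \frac{2 N}{5} + \frac{p}{5 \left(-48 + p\right)}$ ($G{\left(p,N \right)} = -9 + \frac{\left(p + N\right) + \left(\frac{p}{-48 + p} + N\right)}{5} = -9 + \frac{\left(N + p\right) + \left(\frac{p}{-48 + p} + N\right)}{5} = -9 + \frac{\left(N + p\right) + \left(N + \frac{p}{-48 + p}\right)}{5} = -9 + \frac{p + 2 N + \frac{p}{-48 + p}}{5} = -9 + \left(\frac{p}{5} + \frac{2 N}{5} + \frac{p}{5 \left(-48 + p\right)}\right) = -9 + \frac{p}{5} + \frac{2 N}{5} + \frac{p}{5 \left(-48 + p\right)}$)
$\left(2374 - -2200\right) \left(R{\left(-17 \right)} + G{\left(-40,67 \right)}\right) = \left(2374 - -2200\right) \left(35 + \frac{2160 + \left(-40\right)^{2} - 6432 - -3680 + 2 \cdot 67 \left(-40\right)}{5 \left(-48 - 40\right)}\right) = \left(2374 + 2200\right) \left(35 + \frac{2160 + 1600 - 6432 + 3680 - 5360}{5 \left(-88\right)}\right) = 4574 \left(35 + \frac{1}{5} \left(- \frac{1}{88}\right) \left(-4352\right)\right) = 4574 \left(35 + \frac{544}{55}\right) = 4574 \cdot \frac{2469}{55} = \frac{11293206}{55}$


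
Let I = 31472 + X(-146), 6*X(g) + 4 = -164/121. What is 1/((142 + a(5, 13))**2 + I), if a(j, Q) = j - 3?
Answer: 121/6317060 ≈ 1.9154e-5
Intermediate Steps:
a(j, Q) = -3 + j
X(g) = -108/121 (X(g) = -2/3 + (-164/121)/6 = -2/3 + (-164*1/121)/6 = -2/3 + (1/6)*(-164/121) = -2/3 - 82/363 = -108/121)
I = 3808004/121 (I = 31472 - 108/121 = 3808004/121 ≈ 31471.)
1/((142 + a(5, 13))**2 + I) = 1/((142 + (-3 + 5))**2 + 3808004/121) = 1/((142 + 2)**2 + 3808004/121) = 1/(144**2 + 3808004/121) = 1/(20736 + 3808004/121) = 1/(6317060/121) = 121/6317060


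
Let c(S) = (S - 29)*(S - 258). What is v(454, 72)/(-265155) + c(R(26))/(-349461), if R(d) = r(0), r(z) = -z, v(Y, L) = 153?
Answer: -5264489/239434965 ≈ -0.021987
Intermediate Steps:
R(d) = 0 (R(d) = -1*0 = 0)
c(S) = (-258 + S)*(-29 + S) (c(S) = (-29 + S)*(-258 + S) = (-258 + S)*(-29 + S))
v(454, 72)/(-265155) + c(R(26))/(-349461) = 153/(-265155) + (7482 + 0² - 287*0)/(-349461) = 153*(-1/265155) + (7482 + 0 + 0)*(-1/349461) = -51/88385 + 7482*(-1/349461) = -51/88385 - 58/2709 = -5264489/239434965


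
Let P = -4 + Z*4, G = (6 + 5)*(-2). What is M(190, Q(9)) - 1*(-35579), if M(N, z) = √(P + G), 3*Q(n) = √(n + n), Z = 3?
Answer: 35579 + I*√14 ≈ 35579.0 + 3.7417*I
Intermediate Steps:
G = -22 (G = 11*(-2) = -22)
P = 8 (P = -4 + 3*4 = -4 + 12 = 8)
Q(n) = √2*√n/3 (Q(n) = √(n + n)/3 = √(2*n)/3 = (√2*√n)/3 = √2*√n/3)
M(N, z) = I*√14 (M(N, z) = √(8 - 22) = √(-14) = I*√14)
M(190, Q(9)) - 1*(-35579) = I*√14 - 1*(-35579) = I*√14 + 35579 = 35579 + I*√14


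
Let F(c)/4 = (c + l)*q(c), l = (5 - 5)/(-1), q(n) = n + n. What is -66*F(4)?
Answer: -8448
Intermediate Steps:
q(n) = 2*n
l = 0 (l = 0*(-1) = 0)
F(c) = 8*c² (F(c) = 4*((c + 0)*(2*c)) = 4*(c*(2*c)) = 4*(2*c²) = 8*c²)
-66*F(4) = -528*4² = -528*16 = -66*128 = -8448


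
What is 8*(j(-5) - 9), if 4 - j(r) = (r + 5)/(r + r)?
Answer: -40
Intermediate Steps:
j(r) = 4 - (5 + r)/(2*r) (j(r) = 4 - (r + 5)/(r + r) = 4 - (5 + r)/(2*r))
8*(j(-5) - 9) = 8*((½)*(-5 + 7*(-5))/(-5) - 9) = 8*((½)*(-⅕)*(-5 - 35) - 9) = 8*((½)*(-⅕)*(-40) - 9) = 8*(4 - 9) = 8*(-5) = -40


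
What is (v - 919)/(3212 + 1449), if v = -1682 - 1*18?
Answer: -2619/4661 ≈ -0.56190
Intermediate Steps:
v = -1700 (v = -1682 - 18 = -1700)
(v - 919)/(3212 + 1449) = (-1700 - 919)/(3212 + 1449) = -2619/4661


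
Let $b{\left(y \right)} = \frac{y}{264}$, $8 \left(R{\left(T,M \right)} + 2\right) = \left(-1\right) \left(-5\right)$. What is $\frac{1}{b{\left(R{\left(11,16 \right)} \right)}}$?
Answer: $-192$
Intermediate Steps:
$R{\left(T,M \right)} = - \frac{11}{8}$ ($R{\left(T,M \right)} = -2 + \frac{\left(-1\right) \left(-5\right)}{8} = -2 + \frac{1}{8} \cdot 5 = -2 + \frac{5}{8} = - \frac{11}{8}$)
$b{\left(y \right)} = \frac{y}{264}$ ($b{\left(y \right)} = y \frac{1}{264} = \frac{y}{264}$)
$\frac{1}{b{\left(R{\left(11,16 \right)} \right)}} = \frac{1}{\frac{1}{264} \left(- \frac{11}{8}\right)} = \frac{1}{- \frac{1}{192}} = -192$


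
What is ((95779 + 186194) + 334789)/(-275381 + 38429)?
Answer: -308381/118476 ≈ -2.6029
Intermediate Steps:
((95779 + 186194) + 334789)/(-275381 + 38429) = (281973 + 334789)/(-236952) = 616762*(-1/236952) = -308381/118476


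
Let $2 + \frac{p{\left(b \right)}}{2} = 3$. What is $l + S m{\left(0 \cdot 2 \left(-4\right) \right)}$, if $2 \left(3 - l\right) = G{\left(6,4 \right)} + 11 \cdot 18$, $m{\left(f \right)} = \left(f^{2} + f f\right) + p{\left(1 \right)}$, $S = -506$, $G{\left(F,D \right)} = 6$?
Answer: $-1111$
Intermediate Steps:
$p{\left(b \right)} = 2$ ($p{\left(b \right)} = -4 + 2 \cdot 3 = -4 + 6 = 2$)
$m{\left(f \right)} = 2 + 2 f^{2}$ ($m{\left(f \right)} = \left(f^{2} + f f\right) + 2 = \left(f^{2} + f^{2}\right) + 2 = 2 f^{2} + 2 = 2 + 2 f^{2}$)
$l = -99$ ($l = 3 - \frac{6 + 11 \cdot 18}{2} = 3 - \frac{6 + 198}{2} = 3 - 102 = -99$)
$l + S m{\left(0 \cdot 2 \left(-4\right) \right)} = -99 - 506 \left(2 + 2 \left(0 \cdot 2 \left(-4\right)\right)^{2}\right) = -99 - 506 \left(2 + 2 \left(0 \left(-4\right)\right)^{2}\right) = -99 - 506 \left(2 + 2 \cdot 0^{2}\right) = -99 - 506 \left(2 + 2 \cdot 0\right) = -99 - 506 \left(2 + 0\right) = -99 - 1012 = -1111$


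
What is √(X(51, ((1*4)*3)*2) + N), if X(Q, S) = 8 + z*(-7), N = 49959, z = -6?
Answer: √50009 ≈ 223.63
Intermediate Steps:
X(Q, S) = 50 (X(Q, S) = 8 - 6*(-7) = 8 + 42 = 50)
√(X(51, ((1*4)*3)*2) + N) = √(50 + 49959) = √50009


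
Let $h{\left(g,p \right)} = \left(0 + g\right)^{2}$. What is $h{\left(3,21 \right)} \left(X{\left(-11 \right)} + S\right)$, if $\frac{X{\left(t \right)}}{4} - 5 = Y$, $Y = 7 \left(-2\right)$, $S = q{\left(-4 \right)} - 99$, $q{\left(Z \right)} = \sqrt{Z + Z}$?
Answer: $-1215 + 18 i \sqrt{2} \approx -1215.0 + 25.456 i$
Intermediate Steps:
$q{\left(Z \right)} = \sqrt{2} \sqrt{Z}$ ($q{\left(Z \right)} = \sqrt{2 Z} = \sqrt{2} \sqrt{Z}$)
$S = -99 + 2 i \sqrt{2}$ ($S = \sqrt{2} \sqrt{-4} - 99 = \sqrt{2} \cdot 2 i - 99 = 2 i \sqrt{2} - 99 = -99 + 2 i \sqrt{2} \approx -99.0 + 2.8284 i$)
$h{\left(g,p \right)} = g^{2}$
$Y = -14$
$X{\left(t \right)} = -36$ ($X{\left(t \right)} = 20 + 4 \left(-14\right) = 20 - 56 = -36$)
$h{\left(3,21 \right)} \left(X{\left(-11 \right)} + S\right) = 3^{2} \left(-36 - \left(99 - 2 i \sqrt{2}\right)\right) = 9 \left(-135 + 2 i \sqrt{2}\right) = -1215 + 18 i \sqrt{2}$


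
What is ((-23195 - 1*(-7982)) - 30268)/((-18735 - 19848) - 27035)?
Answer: 45481/65618 ≈ 0.69312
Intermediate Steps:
((-23195 - 1*(-7982)) - 30268)/((-18735 - 19848) - 27035) = ((-23195 + 7982) - 30268)/(-38583 - 27035) = (-15213 - 30268)/(-65618) = -45481*(-1/65618) = 45481/65618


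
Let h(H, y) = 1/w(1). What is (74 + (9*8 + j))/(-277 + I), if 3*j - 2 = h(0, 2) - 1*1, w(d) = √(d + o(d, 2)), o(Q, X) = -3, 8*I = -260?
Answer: -878/1857 + I*√2/1857 ≈ -0.47281 + 0.00076156*I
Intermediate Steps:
I = -65/2 (I = (⅛)*(-260) = -65/2 ≈ -32.500)
w(d) = √(-3 + d) (w(d) = √(d - 3) = √(-3 + d))
h(H, y) = -I*√2/2 (h(H, y) = 1/(√(-3 + 1)) = 1/(√(-2)) = 1/(I*√2) = -I*√2/2)
j = ⅓ - I*√2/6 (j = ⅔ + (-I*√2/2 - 1*1)/3 = ⅔ + (-I*√2/2 - 1)/3 = ⅔ + (-1 - I*√2/2)/3 = ⅔ + (-⅓ - I*√2/6) = ⅓ - I*√2/6 ≈ 0.33333 - 0.2357*I)
(74 + (9*8 + j))/(-277 + I) = (74 + (9*8 + (⅓ - I*√2/6)))/(-277 - 65/2) = (74 + (72 + (⅓ - I*√2/6)))/(-619/2) = (74 + (217/3 - I*√2/6))*(-2/619) = (439/3 - I*√2/6)*(-2/619) = -878/1857 + I*√2/1857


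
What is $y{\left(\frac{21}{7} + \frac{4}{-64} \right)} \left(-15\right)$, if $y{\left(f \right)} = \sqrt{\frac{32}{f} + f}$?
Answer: $- \frac{15 \sqrt{488847}}{188} \approx -55.785$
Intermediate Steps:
$y{\left(f \right)} = \sqrt{f + \frac{32}{f}}$
$y{\left(\frac{21}{7} + \frac{4}{-64} \right)} \left(-15\right) = \sqrt{\left(\frac{21}{7} + \frac{4}{-64}\right) + \frac{32}{\frac{21}{7} + \frac{4}{-64}}} \left(-15\right) = \sqrt{\left(21 \cdot \frac{1}{7} + 4 \left(- \frac{1}{64}\right)\right) + \frac{32}{21 \cdot \frac{1}{7} + 4 \left(- \frac{1}{64}\right)}} \left(-15\right) = \sqrt{\left(3 - \frac{1}{16}\right) + \frac{32}{3 - \frac{1}{16}}} \left(-15\right) = \sqrt{\frac{47}{16} + \frac{32}{\frac{47}{16}}} \left(-15\right) = \sqrt{\frac{47}{16} + 32 \cdot \frac{16}{47}} \left(-15\right) = \sqrt{\frac{47}{16} + \frac{512}{47}} \left(-15\right) = \sqrt{\frac{10401}{752}} \left(-15\right) = \frac{\sqrt{488847}}{188} \left(-15\right) = - \frac{15 \sqrt{488847}}{188}$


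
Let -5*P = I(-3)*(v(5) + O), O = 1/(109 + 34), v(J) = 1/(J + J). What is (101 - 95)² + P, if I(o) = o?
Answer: 257859/7150 ≈ 36.064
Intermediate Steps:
v(J) = 1/(2*J)
O = 1/143 ≈ 0.0069930
P = 459/7150 (P = -(-3)*((½)/5 + 1/143)/5 = -(-3)*((½)*(⅕) + 1/143)/5 = -(-3)*(⅒ + 1/143)/5 = -(-3)*153/(5*1430) = -⅕*(-459/1430) = 459/7150 ≈ 0.064196)
(101 - 95)² + P = (101 - 95)² + 459/7150 = 6² + 459/7150 = 36 + 459/7150 = 257859/7150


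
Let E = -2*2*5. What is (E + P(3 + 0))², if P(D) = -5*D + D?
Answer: 1024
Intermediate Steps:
P(D) = -4*D
E = -20 (E = -4*5 = -20)
(E + P(3 + 0))² = (-20 - 4*(3 + 0))² = (-20 - 4*3)² = (-20 - 12)² = (-32)² = 1024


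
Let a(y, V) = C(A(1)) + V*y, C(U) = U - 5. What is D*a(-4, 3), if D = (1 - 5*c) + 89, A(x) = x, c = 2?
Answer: -1280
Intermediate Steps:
C(U) = -5 + U
a(y, V) = -4 + V*y (a(y, V) = (-5 + 1) + V*y = -4 + V*y)
D = 80 (D = (1 - 5*2) + 89 = (1 - 10) + 89 = -9 + 89 = 80)
D*a(-4, 3) = 80*(-4 + 3*(-4)) = 80*(-4 - 12) = 80*(-16) = -1280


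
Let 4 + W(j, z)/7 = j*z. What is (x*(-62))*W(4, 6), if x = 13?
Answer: -112840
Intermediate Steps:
W(j, z) = -28 + 7*j*z (W(j, z) = -28 + 7*(j*z) = -28 + 7*j*z)
(x*(-62))*W(4, 6) = (13*(-62))*(-28 + 7*4*6) = -806*(-28 + 168) = -806*140 = -112840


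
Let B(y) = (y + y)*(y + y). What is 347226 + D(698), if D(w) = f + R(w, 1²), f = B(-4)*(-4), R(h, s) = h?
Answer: 347668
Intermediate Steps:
B(y) = 4*y² (B(y) = (2*y)*(2*y) = 4*y²)
f = -256 (f = (4*(-4)²)*(-4) = (4*16)*(-4) = 64*(-4) = -256)
D(w) = -256 + w
347226 + D(698) = 347226 + (-256 + 698) = 347226 + 442 = 347668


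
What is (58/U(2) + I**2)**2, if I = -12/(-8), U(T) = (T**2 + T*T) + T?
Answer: 25921/400 ≈ 64.802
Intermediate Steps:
U(T) = T + 2*T**2 (U(T) = (T**2 + T**2) + T = 2*T**2 + T = T + 2*T**2)
I = 3/2 (I = -12*(-1/8) = 3/2 ≈ 1.5000)
(58/U(2) + I**2)**2 = (58/((2*(1 + 2*2))) + (3/2)**2)**2 = (58/((2*(1 + 4))) + 9/4)**2 = (58/((2*5)) + 9/4)**2 = (58/10 + 9/4)**2 = (58*(1/10) + 9/4)**2 = (29/5 + 9/4)**2 = (161/20)**2 = 25921/400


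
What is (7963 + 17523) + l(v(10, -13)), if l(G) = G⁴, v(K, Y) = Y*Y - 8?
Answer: 671923727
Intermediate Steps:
v(K, Y) = -8 + Y² (v(K, Y) = Y² - 8 = -8 + Y²)
(7963 + 17523) + l(v(10, -13)) = (7963 + 17523) + (-8 + (-13)²)⁴ = 25486 + (-8 + 169)⁴ = 25486 + 161⁴ = 25486 + 671898241 = 671923727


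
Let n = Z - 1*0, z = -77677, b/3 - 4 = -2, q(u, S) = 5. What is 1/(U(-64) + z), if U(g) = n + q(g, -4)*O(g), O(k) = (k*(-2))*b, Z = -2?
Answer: -1/73839 ≈ -1.3543e-5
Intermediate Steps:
b = 6 (b = 12 + 3*(-2) = 12 - 6 = 6)
n = -2 (n = -2 - 1*0 = -2 + 0 = -2)
O(k) = -12*k (O(k) = (k*(-2))*6 = -2*k*6 = -12*k)
U(g) = -2 - 60*g (U(g) = -2 + 5*(-12*g) = -2 - 60*g)
1/(U(-64) + z) = 1/((-2 - 60*(-64)) - 77677) = 1/((-2 + 3840) - 77677) = 1/(3838 - 77677) = 1/(-73839) = -1/73839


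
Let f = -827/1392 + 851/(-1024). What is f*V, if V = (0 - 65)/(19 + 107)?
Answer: 8252725/11225088 ≈ 0.73520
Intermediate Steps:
V = -65/126 ≈ -0.51587
f = -126965/89088 (f = -827*1/1392 + 851*(-1/1024) = -827/1392 - 851/1024 = -126965/89088 ≈ -1.4252)
f*V = -126965/89088*(-65/126) = 8252725/11225088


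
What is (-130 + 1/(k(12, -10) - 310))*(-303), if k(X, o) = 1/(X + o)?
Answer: 24383016/619 ≈ 39391.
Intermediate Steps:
(-130 + 1/(k(12, -10) - 310))*(-303) = (-130 + 1/(1/(12 - 10) - 310))*(-303) = (-130 + 1/(1/2 - 310))*(-303) = (-130 + 1/(½ - 310))*(-303) = (-130 + 1/(-619/2))*(-303) = (-130 - 2/619)*(-303) = -80472/619*(-303) = 24383016/619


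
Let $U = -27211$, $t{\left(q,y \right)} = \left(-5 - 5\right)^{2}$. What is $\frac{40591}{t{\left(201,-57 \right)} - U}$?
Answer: $\frac{40591}{27311} \approx 1.4863$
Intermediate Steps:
$t{\left(q,y \right)} = 100$ ($t{\left(q,y \right)} = \left(-10\right)^{2} = 100$)
$\frac{40591}{t{\left(201,-57 \right)} - U} = \frac{40591}{100 - -27211} = \frac{40591}{100 + 27211} = \frac{40591}{27311}$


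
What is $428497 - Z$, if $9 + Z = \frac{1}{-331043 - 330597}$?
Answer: $\frac{283516709841}{661640} \approx 4.2851 \cdot 10^{5}$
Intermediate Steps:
$Z = - \frac{5954761}{661640}$ ($Z = -9 + \frac{1}{-331043 - 330597} = -9 + \frac{1}{-661640} = -9 - \frac{1}{661640} = - \frac{5954761}{661640} \approx -9.0$)
$428497 - Z = 428497 - - \frac{5954761}{661640} = 428497 + \frac{5954761}{661640} = \frac{283516709841}{661640}$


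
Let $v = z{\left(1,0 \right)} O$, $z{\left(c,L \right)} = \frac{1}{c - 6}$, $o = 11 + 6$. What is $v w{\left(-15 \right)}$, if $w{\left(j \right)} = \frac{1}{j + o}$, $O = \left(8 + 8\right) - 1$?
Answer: $- \frac{3}{2} \approx -1.5$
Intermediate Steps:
$o = 17$
$z{\left(c,L \right)} = \frac{1}{-6 + c}$
$O = 15$ ($O = 16 - 1 = 15$)
$w{\left(j \right)} = \frac{1}{17 + j}$ ($w{\left(j \right)} = \frac{1}{j + 17} = \frac{1}{17 + j}$)
$v = -3$ ($v = \frac{1}{-6 + 1} \cdot 15 = \frac{1}{-5} \cdot 15 = \left(- \frac{1}{5}\right) 15 = -3$)
$v w{\left(-15 \right)} = - \frac{3}{17 - 15} = - \frac{3}{2}$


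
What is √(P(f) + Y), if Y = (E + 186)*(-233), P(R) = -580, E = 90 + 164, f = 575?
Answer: 10*I*√1031 ≈ 321.09*I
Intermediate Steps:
E = 254
Y = -102520 (Y = (254 + 186)*(-233) = 440*(-233) = -102520)
√(P(f) + Y) = √(-580 - 102520) = √(-103100) = 10*I*√1031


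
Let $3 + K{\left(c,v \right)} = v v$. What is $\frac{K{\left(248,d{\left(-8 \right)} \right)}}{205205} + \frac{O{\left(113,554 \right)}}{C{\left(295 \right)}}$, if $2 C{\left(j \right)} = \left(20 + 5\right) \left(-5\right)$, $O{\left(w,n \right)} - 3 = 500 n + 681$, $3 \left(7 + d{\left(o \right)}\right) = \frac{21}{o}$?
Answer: $- \frac{1458742823207}{328328000} \approx -4442.9$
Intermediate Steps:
$d{\left(o \right)} = -7 + \frac{7}{o}$ ($d{\left(o \right)} = -7 + \frac{21 \frac{1}{o}}{3} = -7 + \frac{7}{o}$)
$O{\left(w,n \right)} = 684 + 500 n$ ($O{\left(w,n \right)} = 3 + \left(500 n + 681\right) = 3 + \left(681 + 500 n\right) = 684 + 500 n$)
$K{\left(c,v \right)} = -3 + v^{2}$ ($K{\left(c,v \right)} = -3 + v v = -3 + v^{2}$)
$C{\left(j \right)} = - \frac{125}{2}$ ($C{\left(j \right)} = \frac{\left(20 + 5\right) \left(-5\right)}{2} = \frac{25 \left(-5\right)}{2} = \frac{1}{2} \left(-125\right) = - \frac{125}{2}$)
$\frac{K{\left(248,d{\left(-8 \right)} \right)}}{205205} + \frac{O{\left(113,554 \right)}}{C{\left(295 \right)}} = \frac{-3 + \left(-7 + \frac{7}{-8}\right)^{2}}{205205} + \frac{684 + 500 \cdot 554}{- \frac{125}{2}} = \left(-3 + \left(-7 + 7 \left(- \frac{1}{8}\right)\right)^{2}\right) \frac{1}{205205} + \left(684 + 277000\right) \left(- \frac{2}{125}\right) = \left(-3 + \left(-7 - \frac{7}{8}\right)^{2}\right) \frac{1}{205205} + 277684 \left(- \frac{2}{125}\right) = \left(-3 + \left(- \frac{63}{8}\right)^{2}\right) \frac{1}{205205} - \frac{555368}{125} = \left(-3 + \frac{3969}{64}\right) \frac{1}{205205} - \frac{555368}{125} = \frac{3777}{64} \cdot \frac{1}{205205} - \frac{555368}{125} = \frac{3777}{13133120} - \frac{555368}{125} = - \frac{1458742823207}{328328000}$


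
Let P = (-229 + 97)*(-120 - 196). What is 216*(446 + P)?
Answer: 9106128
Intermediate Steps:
P = 41712 (P = -132*(-316) = 41712)
216*(446 + P) = 216*(446 + 41712) = 216*42158 = 9106128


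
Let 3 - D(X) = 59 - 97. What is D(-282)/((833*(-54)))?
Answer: -41/44982 ≈ -0.00091148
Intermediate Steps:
D(X) = 41 (D(X) = 3 - (59 - 97) = 3 - 1*(-38) = 3 + 38 = 41)
D(-282)/((833*(-54))) = 41/((833*(-54))) = 41/(-44982) = 41*(-1/44982) = -41/44982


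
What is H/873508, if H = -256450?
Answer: -128225/436754 ≈ -0.29359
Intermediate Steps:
H/873508 = -256450/873508 = -256450*1/873508 = -128225/436754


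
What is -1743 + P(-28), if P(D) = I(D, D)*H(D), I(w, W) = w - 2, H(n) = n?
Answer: -903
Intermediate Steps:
I(w, W) = -2 + w
P(D) = D*(-2 + D) (P(D) = (-2 + D)*D = D*(-2 + D))
-1743 + P(-28) = -1743 - 28*(-2 - 28) = -1743 - 28*(-30) = -1743 + 840 = -903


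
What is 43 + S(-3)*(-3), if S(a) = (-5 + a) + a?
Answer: 76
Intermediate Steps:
S(a) = -5 + 2*a
43 + S(-3)*(-3) = 43 + (-5 + 2*(-3))*(-3) = 43 + (-5 - 6)*(-3) = 43 - 11*(-3) = 43 + 33 = 76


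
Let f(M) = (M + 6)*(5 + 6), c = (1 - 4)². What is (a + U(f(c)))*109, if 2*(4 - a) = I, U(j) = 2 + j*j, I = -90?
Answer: 2973084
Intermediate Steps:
c = 9 (c = (-3)² = 9)
f(M) = 66 + 11*M (f(M) = (6 + M)*11 = 66 + 11*M)
U(j) = 2 + j²
a = 49 (a = 4 - ½*(-90) = 4 + 45 = 49)
(a + U(f(c)))*109 = (49 + (2 + (66 + 11*9)²))*109 = (49 + (2 + (66 + 99)²))*109 = (49 + (2 + 165²))*109 = (49 + (2 + 27225))*109 = (49 + 27227)*109 = 27276*109 = 2973084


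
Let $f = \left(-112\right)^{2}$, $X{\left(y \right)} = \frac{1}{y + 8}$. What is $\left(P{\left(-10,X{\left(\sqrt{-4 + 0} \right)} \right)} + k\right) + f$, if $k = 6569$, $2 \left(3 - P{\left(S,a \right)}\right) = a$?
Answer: $\frac{324971}{17} + \frac{i}{68} \approx 19116.0 + 0.014706 i$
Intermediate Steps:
$X{\left(y \right)} = \frac{1}{8 + y}$
$P{\left(S,a \right)} = 3 - \frac{a}{2}$
$f = 12544$
$\left(P{\left(-10,X{\left(\sqrt{-4 + 0} \right)} \right)} + k\right) + f = \left(\left(3 - \frac{1}{2 \left(8 + \sqrt{-4 + 0}\right)}\right) + 6569\right) + 12544 = \left(\left(3 - \frac{1}{2 \left(8 + \sqrt{-4}\right)}\right) + 6569\right) + 12544 = \left(\left(3 - \frac{1}{2 \left(8 + 2 i\right)}\right) + 6569\right) + 12544 = \left(\left(3 - \frac{\frac{1}{68} \left(8 - 2 i\right)}{2}\right) + 6569\right) + 12544 = \left(\left(3 - \frac{8 - 2 i}{136}\right) + 6569\right) + 12544 = \left(6572 - \frac{8 - 2 i}{136}\right) + 12544 = 19116 - \frac{8 - 2 i}{136}$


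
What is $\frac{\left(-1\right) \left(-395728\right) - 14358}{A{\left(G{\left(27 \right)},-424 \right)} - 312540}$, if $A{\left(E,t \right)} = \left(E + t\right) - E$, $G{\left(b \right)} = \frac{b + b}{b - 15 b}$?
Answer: $- \frac{190685}{156482} \approx -1.2186$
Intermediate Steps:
$G{\left(b \right)} = - \frac{1}{7}$ ($G{\left(b \right)} = \frac{2 b}{\left(-14\right) b} = 2 b \left(- \frac{1}{14 b}\right) = - \frac{1}{7}$)
$A{\left(E,t \right)} = t$
$\frac{\left(-1\right) \left(-395728\right) - 14358}{A{\left(G{\left(27 \right)},-424 \right)} - 312540} = \frac{\left(-1\right) \left(-395728\right) - 14358}{-424 - 312540} = \frac{395728 - 14358}{-312964} = 381370 \left(- \frac{1}{312964}\right) = - \frac{190685}{156482}$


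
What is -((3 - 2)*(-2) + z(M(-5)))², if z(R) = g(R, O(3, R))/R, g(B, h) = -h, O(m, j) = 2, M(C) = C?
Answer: -64/25 ≈ -2.5600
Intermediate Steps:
z(R) = -2/R (z(R) = (-1*2)/R = -2/R)
-((3 - 2)*(-2) + z(M(-5)))² = -((3 - 2)*(-2) - 2/(-5))² = -(1*(-2) - 2*(-⅕))² = -(-2 + ⅖)² = -(-8/5)² = -1*64/25 = -64/25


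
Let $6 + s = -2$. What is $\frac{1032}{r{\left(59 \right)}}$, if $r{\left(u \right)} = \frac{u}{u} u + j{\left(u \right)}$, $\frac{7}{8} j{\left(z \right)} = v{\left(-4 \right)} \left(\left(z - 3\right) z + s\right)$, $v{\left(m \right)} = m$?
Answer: $- \frac{7224}{105059} \approx -0.068761$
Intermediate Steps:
$s = -8$ ($s = -6 - 2 = -8$)
$j{\left(z \right)} = \frac{256}{7} - \frac{32 z \left(-3 + z\right)}{7}$ ($j{\left(z \right)} = \frac{8 \left(- 4 \left(\left(z - 3\right) z - 8\right)\right)}{7} = \frac{8 \left(- 4 \left(\left(-3 + z\right) z - 8\right)\right)}{7} = \frac{8 \left(- 4 \left(z \left(-3 + z\right) - 8\right)\right)}{7} = \frac{8 \left(- 4 \left(-8 + z \left(-3 + z\right)\right)\right)}{7} = \frac{8 \left(32 - 4 z \left(-3 + z\right)\right)}{7} = \frac{256}{7} - \frac{32 z \left(-3 + z\right)}{7}$)
$r{\left(u \right)} = \frac{256}{7} - \frac{32 u^{2}}{7} + \frac{103 u}{7}$ ($r{\left(u \right)} = \frac{u}{u} u + \left(\frac{256}{7} - \frac{32 u^{2}}{7} + \frac{96 u}{7}\right) = 1 u + \left(\frac{256}{7} - \frac{32 u^{2}}{7} + \frac{96 u}{7}\right) = u + \left(\frac{256}{7} - \frac{32 u^{2}}{7} + \frac{96 u}{7}\right) = \frac{256}{7} - \frac{32 u^{2}}{7} + \frac{103 u}{7}$)
$\frac{1032}{r{\left(59 \right)}} = \frac{1032}{\frac{256}{7} - \frac{32 \cdot 59^{2}}{7} + \frac{103}{7} \cdot 59} = \frac{1032}{\frac{256}{7} - \frac{111392}{7} + \frac{6077}{7}} = \frac{1032}{- \frac{105059}{7}} = 1032 \left(- \frac{7}{105059}\right) = - \frac{7224}{105059}$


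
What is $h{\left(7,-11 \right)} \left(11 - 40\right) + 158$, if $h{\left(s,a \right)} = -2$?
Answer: $216$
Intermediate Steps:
$h{\left(7,-11 \right)} \left(11 - 40\right) + 158 = - 2 \left(11 - 40\right) + 158 = \left(-2\right) \left(-29\right) + 158 = 58 + 158 = 216$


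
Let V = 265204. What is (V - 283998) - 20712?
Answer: -39506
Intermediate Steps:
(V - 283998) - 20712 = (265204 - 283998) - 20712 = -18794 - 20712 = -39506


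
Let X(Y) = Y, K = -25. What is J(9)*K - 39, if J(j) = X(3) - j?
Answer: 111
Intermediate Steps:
J(j) = 3 - j
J(9)*K - 39 = (3 - 1*9)*(-25) - 39 = (3 - 9)*(-25) - 39 = -6*(-25) - 39 = 150 - 39 = 111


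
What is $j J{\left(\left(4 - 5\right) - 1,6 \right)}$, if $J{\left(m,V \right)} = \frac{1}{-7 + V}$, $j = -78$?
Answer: $78$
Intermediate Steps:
$j J{\left(\left(4 - 5\right) - 1,6 \right)} = - \frac{78}{-7 + 6} = - \frac{78}{-1} = \left(-78\right) \left(-1\right) = 78$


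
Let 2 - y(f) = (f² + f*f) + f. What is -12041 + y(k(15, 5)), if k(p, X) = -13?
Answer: -12364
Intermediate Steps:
y(f) = 2 - f - 2*f² (y(f) = 2 - ((f² + f*f) + f) = 2 - ((f² + f²) + f) = 2 - (2*f² + f) = 2 - (f + 2*f²) = 2 + (-f - 2*f²) = 2 - f - 2*f²)
-12041 + y(k(15, 5)) = -12041 + (2 - 1*(-13) - 2*(-13)²) = -12041 + (2 + 13 - 2*169) = -12041 + (2 + 13 - 338) = -12041 - 323 = -12364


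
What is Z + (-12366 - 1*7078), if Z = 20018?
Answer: 574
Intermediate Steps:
Z + (-12366 - 1*7078) = 20018 + (-12366 - 1*7078) = 20018 + (-12366 - 7078) = 20018 - 19444 = 574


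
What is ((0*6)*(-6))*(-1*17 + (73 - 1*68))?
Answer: 0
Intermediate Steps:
((0*6)*(-6))*(-1*17 + (73 - 1*68)) = (0*(-6))*(-17 + (73 - 68)) = 0*(-17 + 5) = 0*(-12) = 0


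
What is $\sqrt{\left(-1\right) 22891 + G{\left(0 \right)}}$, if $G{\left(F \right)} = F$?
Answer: $i \sqrt{22891} \approx 151.3 i$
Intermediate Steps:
$\sqrt{\left(-1\right) 22891 + G{\left(0 \right)}} = \sqrt{\left(-1\right) 22891 + 0} = \sqrt{-22891 + 0} = \sqrt{-22891} = i \sqrt{22891}$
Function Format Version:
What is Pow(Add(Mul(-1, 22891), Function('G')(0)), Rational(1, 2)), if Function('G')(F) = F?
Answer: Mul(I, Pow(22891, Rational(1, 2))) ≈ Mul(151.30, I)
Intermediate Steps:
Pow(Add(Mul(-1, 22891), Function('G')(0)), Rational(1, 2)) = Pow(Add(Mul(-1, 22891), 0), Rational(1, 2)) = Pow(Add(-22891, 0), Rational(1, 2)) = Pow(-22891, Rational(1, 2)) = Mul(I, Pow(22891, Rational(1, 2)))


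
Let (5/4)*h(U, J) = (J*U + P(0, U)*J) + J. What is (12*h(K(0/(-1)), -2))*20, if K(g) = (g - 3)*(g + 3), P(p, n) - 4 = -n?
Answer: -1920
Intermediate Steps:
P(p, n) = 4 - n
K(g) = (-3 + g)*(3 + g)
h(U, J) = 4*J/5 + 4*J*U/5 + 4*J*(4 - U)/5 (h(U, J) = 4*((J*U + (4 - U)*J) + J)/5 = 4*((J*U + J*(4 - U)) + J)/5 = 4*(J + J*U + J*(4 - U))/5 = 4*J/5 + 4*J*U/5 + 4*J*(4 - U)/5)
(12*h(K(0/(-1)), -2))*20 = (12*(4*(-2)))*20 = (12*(-8))*20 = -96*20 = -1920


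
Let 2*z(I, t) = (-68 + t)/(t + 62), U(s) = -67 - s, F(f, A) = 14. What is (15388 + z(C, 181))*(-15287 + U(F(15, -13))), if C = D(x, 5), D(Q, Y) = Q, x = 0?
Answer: -57466184804/243 ≈ -2.3649e+8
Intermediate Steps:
C = 0
z(I, t) = (-68 + t)/(2*(62 + t)) (z(I, t) = ((-68 + t)/(t + 62))/2 = ((-68 + t)/(62 + t))/2 = (-68 + t)/(2*(62 + t)))
(15388 + z(C, 181))*(-15287 + U(F(15, -13))) = (15388 + (-68 + 181)/(2*(62 + 181)))*(-15287 + (-67 - 1*14)) = (15388 + (1/2)*113/243)*(-15287 + (-67 - 14)) = (15388 + (1/2)*(1/243)*113)*(-15287 - 81) = (15388 + 113/486)*(-15368) = (7478681/486)*(-15368) = -57466184804/243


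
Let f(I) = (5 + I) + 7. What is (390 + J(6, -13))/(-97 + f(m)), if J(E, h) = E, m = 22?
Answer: -44/7 ≈ -6.2857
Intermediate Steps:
f(I) = 12 + I
(390 + J(6, -13))/(-97 + f(m)) = (390 + 6)/(-97 + (12 + 22)) = 396/(-97 + 34) = 396/(-63) = 396*(-1/63) = -44/7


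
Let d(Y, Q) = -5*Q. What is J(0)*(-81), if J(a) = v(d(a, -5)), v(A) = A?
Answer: -2025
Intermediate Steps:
J(a) = 25 (J(a) = -5*(-5) = 25)
J(0)*(-81) = 25*(-81) = -2025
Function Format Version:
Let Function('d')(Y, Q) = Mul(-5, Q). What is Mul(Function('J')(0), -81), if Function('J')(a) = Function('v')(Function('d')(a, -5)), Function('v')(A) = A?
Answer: -2025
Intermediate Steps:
Function('J')(a) = 25 (Function('J')(a) = Mul(-5, -5) = 25)
Mul(Function('J')(0), -81) = Mul(25, -81) = -2025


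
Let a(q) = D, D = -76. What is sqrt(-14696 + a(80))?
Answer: 2*I*sqrt(3693) ≈ 121.54*I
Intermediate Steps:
a(q) = -76
sqrt(-14696 + a(80)) = sqrt(-14696 - 76) = sqrt(-14772) = 2*I*sqrt(3693)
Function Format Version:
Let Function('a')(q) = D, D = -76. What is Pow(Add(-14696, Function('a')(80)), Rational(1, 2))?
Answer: Mul(2, I, Pow(3693, Rational(1, 2))) ≈ Mul(121.54, I)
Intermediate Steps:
Function('a')(q) = -76
Pow(Add(-14696, Function('a')(80)), Rational(1, 2)) = Pow(Add(-14696, -76), Rational(1, 2)) = Pow(-14772, Rational(1, 2)) = Mul(2, I, Pow(3693, Rational(1, 2)))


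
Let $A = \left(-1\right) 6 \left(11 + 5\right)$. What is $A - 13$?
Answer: $-109$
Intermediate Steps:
$A = -96$ ($A = \left(-6\right) 16 = -96$)
$A - 13 = -96 - 13 = -109$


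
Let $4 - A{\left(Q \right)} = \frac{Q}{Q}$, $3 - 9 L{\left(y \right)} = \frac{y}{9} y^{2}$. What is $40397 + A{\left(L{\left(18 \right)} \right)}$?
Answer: $40400$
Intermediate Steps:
$L{\left(y \right)} = \frac{1}{3} - \frac{y^{3}}{81}$ ($L{\left(y \right)} = \frac{1}{3} - \frac{\frac{y}{9} y^{2}}{9} = \frac{1}{3} - \frac{\frac{1}{9} y^{3}}{9} = \frac{1}{3} - \frac{y^{3}}{81}$)
$A{\left(Q \right)} = 3$ ($A{\left(Q \right)} = 4 - \frac{Q}{Q} = 4 - 1 = 3$)
$40397 + A{\left(L{\left(18 \right)} \right)} = 40397 + 3 = 40400$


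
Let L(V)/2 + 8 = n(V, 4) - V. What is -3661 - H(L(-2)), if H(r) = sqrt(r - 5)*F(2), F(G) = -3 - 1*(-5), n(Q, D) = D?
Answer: -3661 - 6*I ≈ -3661.0 - 6.0*I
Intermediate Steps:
F(G) = 2 (F(G) = -3 + 5 = 2)
L(V) = -8 - 2*V (L(V) = -16 + 2*(4 - V) = -16 + (8 - 2*V) = -8 - 2*V)
H(r) = 2*sqrt(-5 + r) (H(r) = sqrt(r - 5)*2 = sqrt(-5 + r)*2 = 2*sqrt(-5 + r))
-3661 - H(L(-2)) = -3661 - 2*sqrt(-5 + (-8 - 2*(-2))) = -3661 - 2*sqrt(-5 + (-8 + 4)) = -3661 - 2*sqrt(-5 - 4) = -3661 - 2*sqrt(-9) = -3661 - 2*3*I = -3661 - 6*I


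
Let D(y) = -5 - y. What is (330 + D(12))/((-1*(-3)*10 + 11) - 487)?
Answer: -313/446 ≈ -0.70179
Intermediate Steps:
(330 + D(12))/((-1*(-3)*10 + 11) - 487) = (330 + (-5 - 1*12))/((-1*(-3)*10 + 11) - 487) = (330 + (-5 - 12))/((3*10 + 11) - 487) = (330 - 17)/((30 + 11) - 487) = 313/(41 - 487) = 313/(-446) = 313*(-1/446) = -313/446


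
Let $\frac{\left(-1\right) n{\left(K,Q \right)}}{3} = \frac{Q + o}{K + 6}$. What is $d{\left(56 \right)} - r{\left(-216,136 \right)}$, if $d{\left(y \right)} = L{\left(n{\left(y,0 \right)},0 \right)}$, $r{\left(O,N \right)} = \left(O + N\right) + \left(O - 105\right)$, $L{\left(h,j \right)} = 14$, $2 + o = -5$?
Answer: $415$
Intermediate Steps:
$o = -7$ ($o = -2 - 5 = -7$)
$n{\left(K,Q \right)} = - \frac{3 \left(-7 + Q\right)}{6 + K}$ ($n{\left(K,Q \right)} = - 3 \frac{Q - 7}{K + 6} = - 3 \frac{-7 + Q}{6 + K} = - \frac{3 \left(-7 + Q\right)}{6 + K}$)
$r{\left(O,N \right)} = -105 + N + 2 O$ ($r{\left(O,N \right)} = \left(N + O\right) + \left(-105 + O\right) = -105 + N + 2 O$)
$d{\left(y \right)} = 14$
$d{\left(56 \right)} - r{\left(-216,136 \right)} = 14 - \left(-105 + 136 + 2 \left(-216\right)\right) = 14 - \left(-105 + 136 - 432\right) = 14 - -401 = 14 + 401 = 415$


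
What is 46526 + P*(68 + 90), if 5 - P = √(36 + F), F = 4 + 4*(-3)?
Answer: 47316 - 316*√7 ≈ 46480.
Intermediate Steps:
F = -8 (F = 4 - 12 = -8)
P = 5 - 2*√7 (P = 5 - √(36 - 8) = 5 - √28 = 5 - 2*√7 ≈ -0.29150)
46526 + P*(68 + 90) = 46526 + (5 - 2*√7)*(68 + 90) = 46526 + (5 - 2*√7)*158 = 46526 + (790 - 316*√7) = 47316 - 316*√7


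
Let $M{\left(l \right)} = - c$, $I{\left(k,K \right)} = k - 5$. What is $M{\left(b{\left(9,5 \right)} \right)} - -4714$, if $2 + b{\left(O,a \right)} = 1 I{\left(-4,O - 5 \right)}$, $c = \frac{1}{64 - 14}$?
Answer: $\frac{235699}{50} \approx 4714.0$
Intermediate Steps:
$I{\left(k,K \right)} = -5 + k$ ($I{\left(k,K \right)} = k - 5 = -5 + k$)
$c = \frac{1}{50} \approx 0.02$
$b{\left(O,a \right)} = -11$ ($b{\left(O,a \right)} = -2 + 1 \left(-5 - 4\right) = -2 + 1 \left(-9\right) = -2 - 9 = -11$)
$M{\left(l \right)} = - \frac{1}{50}$ ($M{\left(l \right)} = \left(-1\right) \frac{1}{50} = - \frac{1}{50}$)
$M{\left(b{\left(9,5 \right)} \right)} - -4714 = - \frac{1}{50} - -4714 = - \frac{1}{50} + 4714 = \frac{235699}{50}$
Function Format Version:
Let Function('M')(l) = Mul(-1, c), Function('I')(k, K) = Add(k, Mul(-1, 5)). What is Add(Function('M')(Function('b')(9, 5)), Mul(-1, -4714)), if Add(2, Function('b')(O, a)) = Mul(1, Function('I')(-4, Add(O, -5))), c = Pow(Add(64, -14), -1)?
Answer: Rational(235699, 50) ≈ 4714.0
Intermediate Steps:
Function('I')(k, K) = Add(-5, k) (Function('I')(k, K) = Add(k, -5) = Add(-5, k))
c = Rational(1, 50) (c = Pow(50, -1) = Rational(1, 50) ≈ 0.020000)
Function('b')(O, a) = -11 (Function('b')(O, a) = Add(-2, Mul(1, Add(-5, -4))) = Add(-2, Mul(1, -9)) = Add(-2, -9) = -11)
Function('M')(l) = Rational(-1, 50) (Function('M')(l) = Mul(-1, Rational(1, 50)) = Rational(-1, 50))
Add(Function('M')(Function('b')(9, 5)), Mul(-1, -4714)) = Add(Rational(-1, 50), Mul(-1, -4714)) = Add(Rational(-1, 50), 4714) = Rational(235699, 50)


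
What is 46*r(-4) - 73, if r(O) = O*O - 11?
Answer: 157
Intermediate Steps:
r(O) = -11 + O² (r(O) = O² - 11 = -11 + O²)
46*r(-4) - 73 = 46*(-11 + (-4)²) - 73 = 46*(-11 + 16) - 73 = 46*5 - 73 = 230 - 73 = 157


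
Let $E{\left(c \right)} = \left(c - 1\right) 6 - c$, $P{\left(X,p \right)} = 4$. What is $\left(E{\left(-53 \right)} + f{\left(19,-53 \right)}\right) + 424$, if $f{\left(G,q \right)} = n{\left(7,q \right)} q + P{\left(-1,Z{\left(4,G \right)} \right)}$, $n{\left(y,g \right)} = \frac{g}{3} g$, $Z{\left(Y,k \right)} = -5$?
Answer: $- \frac{148406}{3} \approx -49469.0$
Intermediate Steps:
$n{\left(y,g \right)} = \frac{g^{2}}{3}$ ($n{\left(y,g \right)} = g \frac{1}{3} g = \frac{g}{3} g = \frac{g^{2}}{3}$)
$f{\left(G,q \right)} = 4 + \frac{q^{3}}{3}$ ($f{\left(G,q \right)} = \frac{q^{2}}{3} q + 4 = \frac{q^{3}}{3} + 4 = 4 + \frac{q^{3}}{3}$)
$E{\left(c \right)} = -6 + 5 c$ ($E{\left(c \right)} = \left(-1 + c\right) 6 - c = \left(-6 + 6 c\right) - c = -6 + 5 c$)
$\left(E{\left(-53 \right)} + f{\left(19,-53 \right)}\right) + 424 = \left(\left(-6 + 5 \left(-53\right)\right) + \left(4 + \frac{\left(-53\right)^{3}}{3}\right)\right) + 424 = \left(\left(-6 - 265\right) + \left(4 + \frac{1}{3} \left(-148877\right)\right)\right) + 424 = \left(-271 + \left(4 - \frac{148877}{3}\right)\right) + 424 = \left(-271 - \frac{148865}{3}\right) + 424 = - \frac{149678}{3} + 424 = - \frac{148406}{3}$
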